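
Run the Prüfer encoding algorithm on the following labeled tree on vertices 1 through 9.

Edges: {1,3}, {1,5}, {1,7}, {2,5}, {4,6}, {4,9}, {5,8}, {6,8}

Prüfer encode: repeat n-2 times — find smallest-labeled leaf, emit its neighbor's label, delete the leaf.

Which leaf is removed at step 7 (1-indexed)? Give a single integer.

Answer: 6

Derivation:
Step 1: current leaves = {2,3,7,9}. Remove leaf 2 (neighbor: 5).
Step 2: current leaves = {3,7,9}. Remove leaf 3 (neighbor: 1).
Step 3: current leaves = {7,9}. Remove leaf 7 (neighbor: 1).
Step 4: current leaves = {1,9}. Remove leaf 1 (neighbor: 5).
Step 5: current leaves = {5,9}. Remove leaf 5 (neighbor: 8).
Step 6: current leaves = {8,9}. Remove leaf 8 (neighbor: 6).
Step 7: current leaves = {6,9}. Remove leaf 6 (neighbor: 4).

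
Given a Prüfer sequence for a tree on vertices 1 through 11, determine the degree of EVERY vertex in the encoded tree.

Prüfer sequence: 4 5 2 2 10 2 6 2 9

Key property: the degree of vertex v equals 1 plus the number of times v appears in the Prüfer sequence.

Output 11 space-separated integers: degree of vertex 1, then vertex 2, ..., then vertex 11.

Answer: 1 5 1 2 2 2 1 1 2 2 1

Derivation:
p_1 = 4: count[4] becomes 1
p_2 = 5: count[5] becomes 1
p_3 = 2: count[2] becomes 1
p_4 = 2: count[2] becomes 2
p_5 = 10: count[10] becomes 1
p_6 = 2: count[2] becomes 3
p_7 = 6: count[6] becomes 1
p_8 = 2: count[2] becomes 4
p_9 = 9: count[9] becomes 1
Degrees (1 + count): deg[1]=1+0=1, deg[2]=1+4=5, deg[3]=1+0=1, deg[4]=1+1=2, deg[5]=1+1=2, deg[6]=1+1=2, deg[7]=1+0=1, deg[8]=1+0=1, deg[9]=1+1=2, deg[10]=1+1=2, deg[11]=1+0=1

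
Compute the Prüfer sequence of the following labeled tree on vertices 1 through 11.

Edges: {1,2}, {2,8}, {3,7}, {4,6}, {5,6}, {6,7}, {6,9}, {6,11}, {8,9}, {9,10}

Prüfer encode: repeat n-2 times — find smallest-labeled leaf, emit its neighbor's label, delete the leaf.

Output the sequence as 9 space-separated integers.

Step 1: leaves = {1,3,4,5,10,11}. Remove smallest leaf 1, emit neighbor 2.
Step 2: leaves = {2,3,4,5,10,11}. Remove smallest leaf 2, emit neighbor 8.
Step 3: leaves = {3,4,5,8,10,11}. Remove smallest leaf 3, emit neighbor 7.
Step 4: leaves = {4,5,7,8,10,11}. Remove smallest leaf 4, emit neighbor 6.
Step 5: leaves = {5,7,8,10,11}. Remove smallest leaf 5, emit neighbor 6.
Step 6: leaves = {7,8,10,11}. Remove smallest leaf 7, emit neighbor 6.
Step 7: leaves = {8,10,11}. Remove smallest leaf 8, emit neighbor 9.
Step 8: leaves = {10,11}. Remove smallest leaf 10, emit neighbor 9.
Step 9: leaves = {9,11}. Remove smallest leaf 9, emit neighbor 6.
Done: 2 vertices remain (6, 11). Sequence = [2 8 7 6 6 6 9 9 6]

Answer: 2 8 7 6 6 6 9 9 6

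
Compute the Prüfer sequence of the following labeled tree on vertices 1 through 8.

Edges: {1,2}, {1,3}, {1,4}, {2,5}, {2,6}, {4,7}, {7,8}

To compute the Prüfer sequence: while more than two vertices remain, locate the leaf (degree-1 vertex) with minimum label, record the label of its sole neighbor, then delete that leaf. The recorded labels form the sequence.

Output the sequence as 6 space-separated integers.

Answer: 1 2 2 1 4 7

Derivation:
Step 1: leaves = {3,5,6,8}. Remove smallest leaf 3, emit neighbor 1.
Step 2: leaves = {5,6,8}. Remove smallest leaf 5, emit neighbor 2.
Step 3: leaves = {6,8}. Remove smallest leaf 6, emit neighbor 2.
Step 4: leaves = {2,8}. Remove smallest leaf 2, emit neighbor 1.
Step 5: leaves = {1,8}. Remove smallest leaf 1, emit neighbor 4.
Step 6: leaves = {4,8}. Remove smallest leaf 4, emit neighbor 7.
Done: 2 vertices remain (7, 8). Sequence = [1 2 2 1 4 7]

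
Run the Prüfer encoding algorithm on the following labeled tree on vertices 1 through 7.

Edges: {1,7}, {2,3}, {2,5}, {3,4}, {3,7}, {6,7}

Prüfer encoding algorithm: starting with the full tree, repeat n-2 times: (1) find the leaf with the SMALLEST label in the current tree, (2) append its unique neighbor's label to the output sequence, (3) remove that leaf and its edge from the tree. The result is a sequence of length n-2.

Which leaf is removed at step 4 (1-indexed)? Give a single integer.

Answer: 2

Derivation:
Step 1: current leaves = {1,4,5,6}. Remove leaf 1 (neighbor: 7).
Step 2: current leaves = {4,5,6}. Remove leaf 4 (neighbor: 3).
Step 3: current leaves = {5,6}. Remove leaf 5 (neighbor: 2).
Step 4: current leaves = {2,6}. Remove leaf 2 (neighbor: 3).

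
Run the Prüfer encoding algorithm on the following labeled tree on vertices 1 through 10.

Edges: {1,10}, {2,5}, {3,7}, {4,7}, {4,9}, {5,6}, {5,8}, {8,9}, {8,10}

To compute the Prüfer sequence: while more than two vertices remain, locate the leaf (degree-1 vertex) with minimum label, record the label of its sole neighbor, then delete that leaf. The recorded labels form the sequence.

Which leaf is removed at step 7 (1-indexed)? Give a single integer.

Step 1: current leaves = {1,2,3,6}. Remove leaf 1 (neighbor: 10).
Step 2: current leaves = {2,3,6,10}. Remove leaf 2 (neighbor: 5).
Step 3: current leaves = {3,6,10}. Remove leaf 3 (neighbor: 7).
Step 4: current leaves = {6,7,10}. Remove leaf 6 (neighbor: 5).
Step 5: current leaves = {5,7,10}. Remove leaf 5 (neighbor: 8).
Step 6: current leaves = {7,10}. Remove leaf 7 (neighbor: 4).
Step 7: current leaves = {4,10}. Remove leaf 4 (neighbor: 9).

Answer: 4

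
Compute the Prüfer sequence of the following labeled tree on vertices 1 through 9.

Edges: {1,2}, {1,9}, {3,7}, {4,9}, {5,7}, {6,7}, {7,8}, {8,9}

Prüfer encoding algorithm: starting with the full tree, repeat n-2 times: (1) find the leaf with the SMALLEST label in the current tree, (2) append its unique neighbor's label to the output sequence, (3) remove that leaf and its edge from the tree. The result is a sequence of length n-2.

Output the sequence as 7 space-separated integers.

Answer: 1 9 7 9 7 7 8

Derivation:
Step 1: leaves = {2,3,4,5,6}. Remove smallest leaf 2, emit neighbor 1.
Step 2: leaves = {1,3,4,5,6}. Remove smallest leaf 1, emit neighbor 9.
Step 3: leaves = {3,4,5,6}. Remove smallest leaf 3, emit neighbor 7.
Step 4: leaves = {4,5,6}. Remove smallest leaf 4, emit neighbor 9.
Step 5: leaves = {5,6,9}. Remove smallest leaf 5, emit neighbor 7.
Step 6: leaves = {6,9}. Remove smallest leaf 6, emit neighbor 7.
Step 7: leaves = {7,9}. Remove smallest leaf 7, emit neighbor 8.
Done: 2 vertices remain (8, 9). Sequence = [1 9 7 9 7 7 8]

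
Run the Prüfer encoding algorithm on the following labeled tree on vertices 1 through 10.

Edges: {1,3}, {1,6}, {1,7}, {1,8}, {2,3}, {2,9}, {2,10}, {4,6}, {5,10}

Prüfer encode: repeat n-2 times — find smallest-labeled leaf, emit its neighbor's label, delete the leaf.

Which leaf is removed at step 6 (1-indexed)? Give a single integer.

Step 1: current leaves = {4,5,7,8,9}. Remove leaf 4 (neighbor: 6).
Step 2: current leaves = {5,6,7,8,9}. Remove leaf 5 (neighbor: 10).
Step 3: current leaves = {6,7,8,9,10}. Remove leaf 6 (neighbor: 1).
Step 4: current leaves = {7,8,9,10}. Remove leaf 7 (neighbor: 1).
Step 5: current leaves = {8,9,10}. Remove leaf 8 (neighbor: 1).
Step 6: current leaves = {1,9,10}. Remove leaf 1 (neighbor: 3).

Answer: 1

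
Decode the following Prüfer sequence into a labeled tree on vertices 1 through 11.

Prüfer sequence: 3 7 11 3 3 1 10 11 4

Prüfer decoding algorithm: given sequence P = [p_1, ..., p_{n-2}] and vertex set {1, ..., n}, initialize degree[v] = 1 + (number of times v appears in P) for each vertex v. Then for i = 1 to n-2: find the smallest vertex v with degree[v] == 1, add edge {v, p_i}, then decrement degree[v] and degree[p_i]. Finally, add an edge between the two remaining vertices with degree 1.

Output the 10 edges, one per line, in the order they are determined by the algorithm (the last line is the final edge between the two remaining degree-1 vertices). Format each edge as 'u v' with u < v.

Initial degrees: {1:2, 2:1, 3:4, 4:2, 5:1, 6:1, 7:2, 8:1, 9:1, 10:2, 11:3}
Step 1: smallest deg-1 vertex = 2, p_1 = 3. Add edge {2,3}. Now deg[2]=0, deg[3]=3.
Step 2: smallest deg-1 vertex = 5, p_2 = 7. Add edge {5,7}. Now deg[5]=0, deg[7]=1.
Step 3: smallest deg-1 vertex = 6, p_3 = 11. Add edge {6,11}. Now deg[6]=0, deg[11]=2.
Step 4: smallest deg-1 vertex = 7, p_4 = 3. Add edge {3,7}. Now deg[7]=0, deg[3]=2.
Step 5: smallest deg-1 vertex = 8, p_5 = 3. Add edge {3,8}. Now deg[8]=0, deg[3]=1.
Step 6: smallest deg-1 vertex = 3, p_6 = 1. Add edge {1,3}. Now deg[3]=0, deg[1]=1.
Step 7: smallest deg-1 vertex = 1, p_7 = 10. Add edge {1,10}. Now deg[1]=0, deg[10]=1.
Step 8: smallest deg-1 vertex = 9, p_8 = 11. Add edge {9,11}. Now deg[9]=0, deg[11]=1.
Step 9: smallest deg-1 vertex = 10, p_9 = 4. Add edge {4,10}. Now deg[10]=0, deg[4]=1.
Final: two remaining deg-1 vertices are 4, 11. Add edge {4,11}.

Answer: 2 3
5 7
6 11
3 7
3 8
1 3
1 10
9 11
4 10
4 11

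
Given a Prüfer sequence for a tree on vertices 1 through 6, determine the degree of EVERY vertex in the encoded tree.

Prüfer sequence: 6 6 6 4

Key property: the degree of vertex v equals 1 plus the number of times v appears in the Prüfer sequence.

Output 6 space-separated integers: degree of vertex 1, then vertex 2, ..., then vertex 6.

p_1 = 6: count[6] becomes 1
p_2 = 6: count[6] becomes 2
p_3 = 6: count[6] becomes 3
p_4 = 4: count[4] becomes 1
Degrees (1 + count): deg[1]=1+0=1, deg[2]=1+0=1, deg[3]=1+0=1, deg[4]=1+1=2, deg[5]=1+0=1, deg[6]=1+3=4

Answer: 1 1 1 2 1 4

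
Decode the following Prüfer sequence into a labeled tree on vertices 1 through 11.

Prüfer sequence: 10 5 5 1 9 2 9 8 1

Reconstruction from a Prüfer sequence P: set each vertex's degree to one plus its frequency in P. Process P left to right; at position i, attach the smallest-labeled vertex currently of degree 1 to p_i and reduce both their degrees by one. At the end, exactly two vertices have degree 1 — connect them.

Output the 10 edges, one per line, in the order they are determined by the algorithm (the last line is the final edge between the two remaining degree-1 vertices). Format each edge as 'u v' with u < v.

Initial degrees: {1:3, 2:2, 3:1, 4:1, 5:3, 6:1, 7:1, 8:2, 9:3, 10:2, 11:1}
Step 1: smallest deg-1 vertex = 3, p_1 = 10. Add edge {3,10}. Now deg[3]=0, deg[10]=1.
Step 2: smallest deg-1 vertex = 4, p_2 = 5. Add edge {4,5}. Now deg[4]=0, deg[5]=2.
Step 3: smallest deg-1 vertex = 6, p_3 = 5. Add edge {5,6}. Now deg[6]=0, deg[5]=1.
Step 4: smallest deg-1 vertex = 5, p_4 = 1. Add edge {1,5}. Now deg[5]=0, deg[1]=2.
Step 5: smallest deg-1 vertex = 7, p_5 = 9. Add edge {7,9}. Now deg[7]=0, deg[9]=2.
Step 6: smallest deg-1 vertex = 10, p_6 = 2. Add edge {2,10}. Now deg[10]=0, deg[2]=1.
Step 7: smallest deg-1 vertex = 2, p_7 = 9. Add edge {2,9}. Now deg[2]=0, deg[9]=1.
Step 8: smallest deg-1 vertex = 9, p_8 = 8. Add edge {8,9}. Now deg[9]=0, deg[8]=1.
Step 9: smallest deg-1 vertex = 8, p_9 = 1. Add edge {1,8}. Now deg[8]=0, deg[1]=1.
Final: two remaining deg-1 vertices are 1, 11. Add edge {1,11}.

Answer: 3 10
4 5
5 6
1 5
7 9
2 10
2 9
8 9
1 8
1 11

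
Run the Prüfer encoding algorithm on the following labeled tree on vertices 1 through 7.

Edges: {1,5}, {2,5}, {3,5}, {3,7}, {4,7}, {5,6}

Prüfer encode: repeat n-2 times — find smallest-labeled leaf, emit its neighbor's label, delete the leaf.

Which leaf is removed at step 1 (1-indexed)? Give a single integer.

Answer: 1

Derivation:
Step 1: current leaves = {1,2,4,6}. Remove leaf 1 (neighbor: 5).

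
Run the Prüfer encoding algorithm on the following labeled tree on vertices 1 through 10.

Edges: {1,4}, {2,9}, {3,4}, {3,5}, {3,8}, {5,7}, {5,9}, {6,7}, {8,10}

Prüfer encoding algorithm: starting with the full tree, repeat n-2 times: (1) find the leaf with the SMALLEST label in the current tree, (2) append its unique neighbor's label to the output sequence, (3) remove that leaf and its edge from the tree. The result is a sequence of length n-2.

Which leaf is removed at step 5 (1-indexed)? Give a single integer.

Step 1: current leaves = {1,2,6,10}. Remove leaf 1 (neighbor: 4).
Step 2: current leaves = {2,4,6,10}. Remove leaf 2 (neighbor: 9).
Step 3: current leaves = {4,6,9,10}. Remove leaf 4 (neighbor: 3).
Step 4: current leaves = {6,9,10}. Remove leaf 6 (neighbor: 7).
Step 5: current leaves = {7,9,10}. Remove leaf 7 (neighbor: 5).

Answer: 7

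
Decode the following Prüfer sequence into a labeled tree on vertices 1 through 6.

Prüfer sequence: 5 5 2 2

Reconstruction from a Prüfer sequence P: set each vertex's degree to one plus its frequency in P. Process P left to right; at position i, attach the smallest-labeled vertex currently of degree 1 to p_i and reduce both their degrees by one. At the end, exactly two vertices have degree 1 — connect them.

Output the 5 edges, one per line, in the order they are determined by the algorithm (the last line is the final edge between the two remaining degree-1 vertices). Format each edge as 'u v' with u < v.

Initial degrees: {1:1, 2:3, 3:1, 4:1, 5:3, 6:1}
Step 1: smallest deg-1 vertex = 1, p_1 = 5. Add edge {1,5}. Now deg[1]=0, deg[5]=2.
Step 2: smallest deg-1 vertex = 3, p_2 = 5. Add edge {3,5}. Now deg[3]=0, deg[5]=1.
Step 3: smallest deg-1 vertex = 4, p_3 = 2. Add edge {2,4}. Now deg[4]=0, deg[2]=2.
Step 4: smallest deg-1 vertex = 5, p_4 = 2. Add edge {2,5}. Now deg[5]=0, deg[2]=1.
Final: two remaining deg-1 vertices are 2, 6. Add edge {2,6}.

Answer: 1 5
3 5
2 4
2 5
2 6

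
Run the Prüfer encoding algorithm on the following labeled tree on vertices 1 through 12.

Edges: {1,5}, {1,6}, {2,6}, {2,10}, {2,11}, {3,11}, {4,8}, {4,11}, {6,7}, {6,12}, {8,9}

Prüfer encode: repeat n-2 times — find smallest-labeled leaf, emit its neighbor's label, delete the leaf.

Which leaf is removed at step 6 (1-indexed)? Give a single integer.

Answer: 8

Derivation:
Step 1: current leaves = {3,5,7,9,10,12}. Remove leaf 3 (neighbor: 11).
Step 2: current leaves = {5,7,9,10,12}. Remove leaf 5 (neighbor: 1).
Step 3: current leaves = {1,7,9,10,12}. Remove leaf 1 (neighbor: 6).
Step 4: current leaves = {7,9,10,12}. Remove leaf 7 (neighbor: 6).
Step 5: current leaves = {9,10,12}. Remove leaf 9 (neighbor: 8).
Step 6: current leaves = {8,10,12}. Remove leaf 8 (neighbor: 4).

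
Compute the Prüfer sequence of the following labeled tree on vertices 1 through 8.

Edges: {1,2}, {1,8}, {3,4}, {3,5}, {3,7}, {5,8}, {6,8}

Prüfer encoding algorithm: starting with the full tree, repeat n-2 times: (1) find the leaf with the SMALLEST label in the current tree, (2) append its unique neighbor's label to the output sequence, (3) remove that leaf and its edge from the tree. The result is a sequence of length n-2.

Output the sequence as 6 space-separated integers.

Answer: 1 8 3 8 3 5

Derivation:
Step 1: leaves = {2,4,6,7}. Remove smallest leaf 2, emit neighbor 1.
Step 2: leaves = {1,4,6,7}. Remove smallest leaf 1, emit neighbor 8.
Step 3: leaves = {4,6,7}. Remove smallest leaf 4, emit neighbor 3.
Step 4: leaves = {6,7}. Remove smallest leaf 6, emit neighbor 8.
Step 5: leaves = {7,8}. Remove smallest leaf 7, emit neighbor 3.
Step 6: leaves = {3,8}. Remove smallest leaf 3, emit neighbor 5.
Done: 2 vertices remain (5, 8). Sequence = [1 8 3 8 3 5]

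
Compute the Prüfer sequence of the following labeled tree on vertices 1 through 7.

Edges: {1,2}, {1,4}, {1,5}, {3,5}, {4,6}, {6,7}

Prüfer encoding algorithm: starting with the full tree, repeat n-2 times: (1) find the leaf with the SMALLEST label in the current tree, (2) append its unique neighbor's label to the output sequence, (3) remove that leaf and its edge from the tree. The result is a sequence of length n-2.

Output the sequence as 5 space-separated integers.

Step 1: leaves = {2,3,7}. Remove smallest leaf 2, emit neighbor 1.
Step 2: leaves = {3,7}. Remove smallest leaf 3, emit neighbor 5.
Step 3: leaves = {5,7}. Remove smallest leaf 5, emit neighbor 1.
Step 4: leaves = {1,7}. Remove smallest leaf 1, emit neighbor 4.
Step 5: leaves = {4,7}. Remove smallest leaf 4, emit neighbor 6.
Done: 2 vertices remain (6, 7). Sequence = [1 5 1 4 6]

Answer: 1 5 1 4 6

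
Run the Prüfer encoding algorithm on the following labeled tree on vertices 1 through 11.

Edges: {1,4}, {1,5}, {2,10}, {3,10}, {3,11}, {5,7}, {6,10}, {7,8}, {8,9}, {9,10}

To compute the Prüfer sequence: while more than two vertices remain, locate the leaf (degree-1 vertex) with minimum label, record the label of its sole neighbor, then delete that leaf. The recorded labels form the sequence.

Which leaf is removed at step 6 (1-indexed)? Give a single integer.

Step 1: current leaves = {2,4,6,11}. Remove leaf 2 (neighbor: 10).
Step 2: current leaves = {4,6,11}. Remove leaf 4 (neighbor: 1).
Step 3: current leaves = {1,6,11}. Remove leaf 1 (neighbor: 5).
Step 4: current leaves = {5,6,11}. Remove leaf 5 (neighbor: 7).
Step 5: current leaves = {6,7,11}. Remove leaf 6 (neighbor: 10).
Step 6: current leaves = {7,11}. Remove leaf 7 (neighbor: 8).

Answer: 7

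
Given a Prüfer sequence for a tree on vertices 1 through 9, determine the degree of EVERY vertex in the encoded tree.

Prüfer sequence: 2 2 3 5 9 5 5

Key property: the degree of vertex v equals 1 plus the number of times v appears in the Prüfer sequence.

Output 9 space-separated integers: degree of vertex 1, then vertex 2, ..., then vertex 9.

p_1 = 2: count[2] becomes 1
p_2 = 2: count[2] becomes 2
p_3 = 3: count[3] becomes 1
p_4 = 5: count[5] becomes 1
p_5 = 9: count[9] becomes 1
p_6 = 5: count[5] becomes 2
p_7 = 5: count[5] becomes 3
Degrees (1 + count): deg[1]=1+0=1, deg[2]=1+2=3, deg[3]=1+1=2, deg[4]=1+0=1, deg[5]=1+3=4, deg[6]=1+0=1, deg[7]=1+0=1, deg[8]=1+0=1, deg[9]=1+1=2

Answer: 1 3 2 1 4 1 1 1 2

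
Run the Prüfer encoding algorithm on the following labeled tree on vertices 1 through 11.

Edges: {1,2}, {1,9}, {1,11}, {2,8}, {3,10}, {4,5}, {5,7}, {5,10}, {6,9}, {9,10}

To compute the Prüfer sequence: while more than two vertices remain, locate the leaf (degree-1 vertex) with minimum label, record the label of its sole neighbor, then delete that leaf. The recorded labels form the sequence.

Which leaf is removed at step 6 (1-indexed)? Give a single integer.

Step 1: current leaves = {3,4,6,7,8,11}. Remove leaf 3 (neighbor: 10).
Step 2: current leaves = {4,6,7,8,11}. Remove leaf 4 (neighbor: 5).
Step 3: current leaves = {6,7,8,11}. Remove leaf 6 (neighbor: 9).
Step 4: current leaves = {7,8,11}. Remove leaf 7 (neighbor: 5).
Step 5: current leaves = {5,8,11}. Remove leaf 5 (neighbor: 10).
Step 6: current leaves = {8,10,11}. Remove leaf 8 (neighbor: 2).

Answer: 8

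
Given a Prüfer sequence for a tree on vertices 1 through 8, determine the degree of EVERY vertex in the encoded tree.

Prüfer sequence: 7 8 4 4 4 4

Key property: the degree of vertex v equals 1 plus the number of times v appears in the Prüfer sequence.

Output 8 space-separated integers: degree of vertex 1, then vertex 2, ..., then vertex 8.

Answer: 1 1 1 5 1 1 2 2

Derivation:
p_1 = 7: count[7] becomes 1
p_2 = 8: count[8] becomes 1
p_3 = 4: count[4] becomes 1
p_4 = 4: count[4] becomes 2
p_5 = 4: count[4] becomes 3
p_6 = 4: count[4] becomes 4
Degrees (1 + count): deg[1]=1+0=1, deg[2]=1+0=1, deg[3]=1+0=1, deg[4]=1+4=5, deg[5]=1+0=1, deg[6]=1+0=1, deg[7]=1+1=2, deg[8]=1+1=2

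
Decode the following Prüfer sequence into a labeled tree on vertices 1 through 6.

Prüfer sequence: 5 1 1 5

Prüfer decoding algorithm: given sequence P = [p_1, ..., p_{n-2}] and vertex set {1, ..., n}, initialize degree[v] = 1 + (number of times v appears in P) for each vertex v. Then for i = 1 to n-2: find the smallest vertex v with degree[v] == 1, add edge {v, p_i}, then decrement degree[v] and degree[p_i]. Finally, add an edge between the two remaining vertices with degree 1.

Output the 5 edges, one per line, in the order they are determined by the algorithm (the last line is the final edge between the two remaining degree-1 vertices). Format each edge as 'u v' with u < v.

Initial degrees: {1:3, 2:1, 3:1, 4:1, 5:3, 6:1}
Step 1: smallest deg-1 vertex = 2, p_1 = 5. Add edge {2,5}. Now deg[2]=0, deg[5]=2.
Step 2: smallest deg-1 vertex = 3, p_2 = 1. Add edge {1,3}. Now deg[3]=0, deg[1]=2.
Step 3: smallest deg-1 vertex = 4, p_3 = 1. Add edge {1,4}. Now deg[4]=0, deg[1]=1.
Step 4: smallest deg-1 vertex = 1, p_4 = 5. Add edge {1,5}. Now deg[1]=0, deg[5]=1.
Final: two remaining deg-1 vertices are 5, 6. Add edge {5,6}.

Answer: 2 5
1 3
1 4
1 5
5 6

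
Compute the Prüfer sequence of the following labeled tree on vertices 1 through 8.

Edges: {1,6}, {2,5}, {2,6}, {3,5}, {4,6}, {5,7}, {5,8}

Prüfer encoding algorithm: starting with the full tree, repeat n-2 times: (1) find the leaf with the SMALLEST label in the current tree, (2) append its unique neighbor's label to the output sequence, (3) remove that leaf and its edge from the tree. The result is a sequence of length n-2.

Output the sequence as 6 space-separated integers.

Answer: 6 5 6 2 5 5

Derivation:
Step 1: leaves = {1,3,4,7,8}. Remove smallest leaf 1, emit neighbor 6.
Step 2: leaves = {3,4,7,8}. Remove smallest leaf 3, emit neighbor 5.
Step 3: leaves = {4,7,8}. Remove smallest leaf 4, emit neighbor 6.
Step 4: leaves = {6,7,8}. Remove smallest leaf 6, emit neighbor 2.
Step 5: leaves = {2,7,8}. Remove smallest leaf 2, emit neighbor 5.
Step 6: leaves = {7,8}. Remove smallest leaf 7, emit neighbor 5.
Done: 2 vertices remain (5, 8). Sequence = [6 5 6 2 5 5]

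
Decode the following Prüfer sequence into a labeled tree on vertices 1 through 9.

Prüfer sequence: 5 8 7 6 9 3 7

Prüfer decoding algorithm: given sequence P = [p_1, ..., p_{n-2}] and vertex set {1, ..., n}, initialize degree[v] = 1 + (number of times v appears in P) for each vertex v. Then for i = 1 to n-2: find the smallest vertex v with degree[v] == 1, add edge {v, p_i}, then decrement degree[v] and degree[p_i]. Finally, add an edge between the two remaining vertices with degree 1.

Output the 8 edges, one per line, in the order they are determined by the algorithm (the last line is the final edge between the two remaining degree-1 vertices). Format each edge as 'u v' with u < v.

Answer: 1 5
2 8
4 7
5 6
6 9
3 8
3 7
7 9

Derivation:
Initial degrees: {1:1, 2:1, 3:2, 4:1, 5:2, 6:2, 7:3, 8:2, 9:2}
Step 1: smallest deg-1 vertex = 1, p_1 = 5. Add edge {1,5}. Now deg[1]=0, deg[5]=1.
Step 2: smallest deg-1 vertex = 2, p_2 = 8. Add edge {2,8}. Now deg[2]=0, deg[8]=1.
Step 3: smallest deg-1 vertex = 4, p_3 = 7. Add edge {4,7}. Now deg[4]=0, deg[7]=2.
Step 4: smallest deg-1 vertex = 5, p_4 = 6. Add edge {5,6}. Now deg[5]=0, deg[6]=1.
Step 5: smallest deg-1 vertex = 6, p_5 = 9. Add edge {6,9}. Now deg[6]=0, deg[9]=1.
Step 6: smallest deg-1 vertex = 8, p_6 = 3. Add edge {3,8}. Now deg[8]=0, deg[3]=1.
Step 7: smallest deg-1 vertex = 3, p_7 = 7. Add edge {3,7}. Now deg[3]=0, deg[7]=1.
Final: two remaining deg-1 vertices are 7, 9. Add edge {7,9}.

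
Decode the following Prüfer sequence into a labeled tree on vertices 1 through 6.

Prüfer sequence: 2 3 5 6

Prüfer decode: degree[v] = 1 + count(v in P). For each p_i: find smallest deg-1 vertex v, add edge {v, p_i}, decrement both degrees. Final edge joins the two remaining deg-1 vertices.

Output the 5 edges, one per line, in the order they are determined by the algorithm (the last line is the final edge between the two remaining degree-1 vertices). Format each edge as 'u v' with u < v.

Answer: 1 2
2 3
3 5
4 6
5 6

Derivation:
Initial degrees: {1:1, 2:2, 3:2, 4:1, 5:2, 6:2}
Step 1: smallest deg-1 vertex = 1, p_1 = 2. Add edge {1,2}. Now deg[1]=0, deg[2]=1.
Step 2: smallest deg-1 vertex = 2, p_2 = 3. Add edge {2,3}. Now deg[2]=0, deg[3]=1.
Step 3: smallest deg-1 vertex = 3, p_3 = 5. Add edge {3,5}. Now deg[3]=0, deg[5]=1.
Step 4: smallest deg-1 vertex = 4, p_4 = 6. Add edge {4,6}. Now deg[4]=0, deg[6]=1.
Final: two remaining deg-1 vertices are 5, 6. Add edge {5,6}.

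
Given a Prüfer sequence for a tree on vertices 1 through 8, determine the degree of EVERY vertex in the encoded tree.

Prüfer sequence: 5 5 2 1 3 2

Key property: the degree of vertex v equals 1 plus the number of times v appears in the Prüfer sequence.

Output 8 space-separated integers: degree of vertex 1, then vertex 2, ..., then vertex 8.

Answer: 2 3 2 1 3 1 1 1

Derivation:
p_1 = 5: count[5] becomes 1
p_2 = 5: count[5] becomes 2
p_3 = 2: count[2] becomes 1
p_4 = 1: count[1] becomes 1
p_5 = 3: count[3] becomes 1
p_6 = 2: count[2] becomes 2
Degrees (1 + count): deg[1]=1+1=2, deg[2]=1+2=3, deg[3]=1+1=2, deg[4]=1+0=1, deg[5]=1+2=3, deg[6]=1+0=1, deg[7]=1+0=1, deg[8]=1+0=1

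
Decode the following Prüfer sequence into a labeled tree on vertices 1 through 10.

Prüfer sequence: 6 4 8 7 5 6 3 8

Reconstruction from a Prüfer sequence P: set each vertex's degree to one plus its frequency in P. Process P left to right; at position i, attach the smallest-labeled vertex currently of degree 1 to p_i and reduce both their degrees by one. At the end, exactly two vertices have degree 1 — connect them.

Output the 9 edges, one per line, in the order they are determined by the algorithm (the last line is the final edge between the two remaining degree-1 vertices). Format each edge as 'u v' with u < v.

Initial degrees: {1:1, 2:1, 3:2, 4:2, 5:2, 6:3, 7:2, 8:3, 9:1, 10:1}
Step 1: smallest deg-1 vertex = 1, p_1 = 6. Add edge {1,6}. Now deg[1]=0, deg[6]=2.
Step 2: smallest deg-1 vertex = 2, p_2 = 4. Add edge {2,4}. Now deg[2]=0, deg[4]=1.
Step 3: smallest deg-1 vertex = 4, p_3 = 8. Add edge {4,8}. Now deg[4]=0, deg[8]=2.
Step 4: smallest deg-1 vertex = 9, p_4 = 7. Add edge {7,9}. Now deg[9]=0, deg[7]=1.
Step 5: smallest deg-1 vertex = 7, p_5 = 5. Add edge {5,7}. Now deg[7]=0, deg[5]=1.
Step 6: smallest deg-1 vertex = 5, p_6 = 6. Add edge {5,6}. Now deg[5]=0, deg[6]=1.
Step 7: smallest deg-1 vertex = 6, p_7 = 3. Add edge {3,6}. Now deg[6]=0, deg[3]=1.
Step 8: smallest deg-1 vertex = 3, p_8 = 8. Add edge {3,8}. Now deg[3]=0, deg[8]=1.
Final: two remaining deg-1 vertices are 8, 10. Add edge {8,10}.

Answer: 1 6
2 4
4 8
7 9
5 7
5 6
3 6
3 8
8 10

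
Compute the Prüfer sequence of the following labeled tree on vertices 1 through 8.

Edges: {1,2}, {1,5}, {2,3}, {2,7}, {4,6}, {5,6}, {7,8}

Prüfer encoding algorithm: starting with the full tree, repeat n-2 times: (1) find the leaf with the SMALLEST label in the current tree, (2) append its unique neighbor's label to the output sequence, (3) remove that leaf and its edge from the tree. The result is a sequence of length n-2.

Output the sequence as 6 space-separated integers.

Step 1: leaves = {3,4,8}. Remove smallest leaf 3, emit neighbor 2.
Step 2: leaves = {4,8}. Remove smallest leaf 4, emit neighbor 6.
Step 3: leaves = {6,8}. Remove smallest leaf 6, emit neighbor 5.
Step 4: leaves = {5,8}. Remove smallest leaf 5, emit neighbor 1.
Step 5: leaves = {1,8}. Remove smallest leaf 1, emit neighbor 2.
Step 6: leaves = {2,8}. Remove smallest leaf 2, emit neighbor 7.
Done: 2 vertices remain (7, 8). Sequence = [2 6 5 1 2 7]

Answer: 2 6 5 1 2 7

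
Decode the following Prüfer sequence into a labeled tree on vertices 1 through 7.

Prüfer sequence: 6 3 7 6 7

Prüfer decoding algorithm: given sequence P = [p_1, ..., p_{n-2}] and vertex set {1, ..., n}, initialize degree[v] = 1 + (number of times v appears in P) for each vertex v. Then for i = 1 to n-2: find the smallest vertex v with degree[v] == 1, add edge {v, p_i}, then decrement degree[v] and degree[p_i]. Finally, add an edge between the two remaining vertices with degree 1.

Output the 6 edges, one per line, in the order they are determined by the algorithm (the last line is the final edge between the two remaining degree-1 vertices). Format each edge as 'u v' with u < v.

Initial degrees: {1:1, 2:1, 3:2, 4:1, 5:1, 6:3, 7:3}
Step 1: smallest deg-1 vertex = 1, p_1 = 6. Add edge {1,6}. Now deg[1]=0, deg[6]=2.
Step 2: smallest deg-1 vertex = 2, p_2 = 3. Add edge {2,3}. Now deg[2]=0, deg[3]=1.
Step 3: smallest deg-1 vertex = 3, p_3 = 7. Add edge {3,7}. Now deg[3]=0, deg[7]=2.
Step 4: smallest deg-1 vertex = 4, p_4 = 6. Add edge {4,6}. Now deg[4]=0, deg[6]=1.
Step 5: smallest deg-1 vertex = 5, p_5 = 7. Add edge {5,7}. Now deg[5]=0, deg[7]=1.
Final: two remaining deg-1 vertices are 6, 7. Add edge {6,7}.

Answer: 1 6
2 3
3 7
4 6
5 7
6 7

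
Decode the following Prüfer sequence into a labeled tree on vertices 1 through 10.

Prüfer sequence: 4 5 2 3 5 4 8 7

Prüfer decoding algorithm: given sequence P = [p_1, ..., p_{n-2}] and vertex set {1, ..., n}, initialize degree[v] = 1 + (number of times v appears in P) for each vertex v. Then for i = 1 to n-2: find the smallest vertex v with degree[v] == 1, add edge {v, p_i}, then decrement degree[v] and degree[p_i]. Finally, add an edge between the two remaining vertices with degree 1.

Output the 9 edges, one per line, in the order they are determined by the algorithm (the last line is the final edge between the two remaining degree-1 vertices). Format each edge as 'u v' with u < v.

Answer: 1 4
5 6
2 9
2 3
3 5
4 5
4 8
7 8
7 10

Derivation:
Initial degrees: {1:1, 2:2, 3:2, 4:3, 5:3, 6:1, 7:2, 8:2, 9:1, 10:1}
Step 1: smallest deg-1 vertex = 1, p_1 = 4. Add edge {1,4}. Now deg[1]=0, deg[4]=2.
Step 2: smallest deg-1 vertex = 6, p_2 = 5. Add edge {5,6}. Now deg[6]=0, deg[5]=2.
Step 3: smallest deg-1 vertex = 9, p_3 = 2. Add edge {2,9}. Now deg[9]=0, deg[2]=1.
Step 4: smallest deg-1 vertex = 2, p_4 = 3. Add edge {2,3}. Now deg[2]=0, deg[3]=1.
Step 5: smallest deg-1 vertex = 3, p_5 = 5. Add edge {3,5}. Now deg[3]=0, deg[5]=1.
Step 6: smallest deg-1 vertex = 5, p_6 = 4. Add edge {4,5}. Now deg[5]=0, deg[4]=1.
Step 7: smallest deg-1 vertex = 4, p_7 = 8. Add edge {4,8}. Now deg[4]=0, deg[8]=1.
Step 8: smallest deg-1 vertex = 8, p_8 = 7. Add edge {7,8}. Now deg[8]=0, deg[7]=1.
Final: two remaining deg-1 vertices are 7, 10. Add edge {7,10}.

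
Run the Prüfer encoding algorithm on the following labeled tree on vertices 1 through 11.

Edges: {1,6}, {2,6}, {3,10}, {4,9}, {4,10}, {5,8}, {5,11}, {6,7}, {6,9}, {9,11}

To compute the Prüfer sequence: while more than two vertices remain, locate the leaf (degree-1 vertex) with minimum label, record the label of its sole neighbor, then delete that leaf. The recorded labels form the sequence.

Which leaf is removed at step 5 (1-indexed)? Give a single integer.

Answer: 6

Derivation:
Step 1: current leaves = {1,2,3,7,8}. Remove leaf 1 (neighbor: 6).
Step 2: current leaves = {2,3,7,8}. Remove leaf 2 (neighbor: 6).
Step 3: current leaves = {3,7,8}. Remove leaf 3 (neighbor: 10).
Step 4: current leaves = {7,8,10}. Remove leaf 7 (neighbor: 6).
Step 5: current leaves = {6,8,10}. Remove leaf 6 (neighbor: 9).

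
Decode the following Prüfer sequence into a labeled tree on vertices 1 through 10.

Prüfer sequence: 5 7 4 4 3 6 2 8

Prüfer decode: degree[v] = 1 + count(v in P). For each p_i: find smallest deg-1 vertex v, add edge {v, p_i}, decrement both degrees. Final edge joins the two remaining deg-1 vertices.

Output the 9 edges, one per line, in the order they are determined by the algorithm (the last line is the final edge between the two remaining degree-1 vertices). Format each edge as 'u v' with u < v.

Answer: 1 5
5 7
4 7
4 9
3 4
3 6
2 6
2 8
8 10

Derivation:
Initial degrees: {1:1, 2:2, 3:2, 4:3, 5:2, 6:2, 7:2, 8:2, 9:1, 10:1}
Step 1: smallest deg-1 vertex = 1, p_1 = 5. Add edge {1,5}. Now deg[1]=0, deg[5]=1.
Step 2: smallest deg-1 vertex = 5, p_2 = 7. Add edge {5,7}. Now deg[5]=0, deg[7]=1.
Step 3: smallest deg-1 vertex = 7, p_3 = 4. Add edge {4,7}. Now deg[7]=0, deg[4]=2.
Step 4: smallest deg-1 vertex = 9, p_4 = 4. Add edge {4,9}. Now deg[9]=0, deg[4]=1.
Step 5: smallest deg-1 vertex = 4, p_5 = 3. Add edge {3,4}. Now deg[4]=0, deg[3]=1.
Step 6: smallest deg-1 vertex = 3, p_6 = 6. Add edge {3,6}. Now deg[3]=0, deg[6]=1.
Step 7: smallest deg-1 vertex = 6, p_7 = 2. Add edge {2,6}. Now deg[6]=0, deg[2]=1.
Step 8: smallest deg-1 vertex = 2, p_8 = 8. Add edge {2,8}. Now deg[2]=0, deg[8]=1.
Final: two remaining deg-1 vertices are 8, 10. Add edge {8,10}.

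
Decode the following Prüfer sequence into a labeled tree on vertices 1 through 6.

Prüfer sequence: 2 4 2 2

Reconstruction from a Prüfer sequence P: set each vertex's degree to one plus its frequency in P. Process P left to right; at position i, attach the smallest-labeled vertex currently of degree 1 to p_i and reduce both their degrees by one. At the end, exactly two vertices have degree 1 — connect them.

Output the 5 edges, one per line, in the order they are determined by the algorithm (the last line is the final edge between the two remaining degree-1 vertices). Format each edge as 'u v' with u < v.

Initial degrees: {1:1, 2:4, 3:1, 4:2, 5:1, 6:1}
Step 1: smallest deg-1 vertex = 1, p_1 = 2. Add edge {1,2}. Now deg[1]=0, deg[2]=3.
Step 2: smallest deg-1 vertex = 3, p_2 = 4. Add edge {3,4}. Now deg[3]=0, deg[4]=1.
Step 3: smallest deg-1 vertex = 4, p_3 = 2. Add edge {2,4}. Now deg[4]=0, deg[2]=2.
Step 4: smallest deg-1 vertex = 5, p_4 = 2. Add edge {2,5}. Now deg[5]=0, deg[2]=1.
Final: two remaining deg-1 vertices are 2, 6. Add edge {2,6}.

Answer: 1 2
3 4
2 4
2 5
2 6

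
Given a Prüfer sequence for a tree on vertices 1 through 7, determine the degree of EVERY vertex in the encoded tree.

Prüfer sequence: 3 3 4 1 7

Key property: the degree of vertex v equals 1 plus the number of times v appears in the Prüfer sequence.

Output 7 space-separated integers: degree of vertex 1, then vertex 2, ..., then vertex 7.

Answer: 2 1 3 2 1 1 2

Derivation:
p_1 = 3: count[3] becomes 1
p_2 = 3: count[3] becomes 2
p_3 = 4: count[4] becomes 1
p_4 = 1: count[1] becomes 1
p_5 = 7: count[7] becomes 1
Degrees (1 + count): deg[1]=1+1=2, deg[2]=1+0=1, deg[3]=1+2=3, deg[4]=1+1=2, deg[5]=1+0=1, deg[6]=1+0=1, deg[7]=1+1=2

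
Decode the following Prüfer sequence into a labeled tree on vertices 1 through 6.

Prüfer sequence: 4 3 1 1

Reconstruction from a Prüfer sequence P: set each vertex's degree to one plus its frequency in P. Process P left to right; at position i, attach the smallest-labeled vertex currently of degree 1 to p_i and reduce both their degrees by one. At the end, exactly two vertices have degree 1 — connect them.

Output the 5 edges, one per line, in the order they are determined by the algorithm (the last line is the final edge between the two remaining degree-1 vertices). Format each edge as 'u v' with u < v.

Initial degrees: {1:3, 2:1, 3:2, 4:2, 5:1, 6:1}
Step 1: smallest deg-1 vertex = 2, p_1 = 4. Add edge {2,4}. Now deg[2]=0, deg[4]=1.
Step 2: smallest deg-1 vertex = 4, p_2 = 3. Add edge {3,4}. Now deg[4]=0, deg[3]=1.
Step 3: smallest deg-1 vertex = 3, p_3 = 1. Add edge {1,3}. Now deg[3]=0, deg[1]=2.
Step 4: smallest deg-1 vertex = 5, p_4 = 1. Add edge {1,5}. Now deg[5]=0, deg[1]=1.
Final: two remaining deg-1 vertices are 1, 6. Add edge {1,6}.

Answer: 2 4
3 4
1 3
1 5
1 6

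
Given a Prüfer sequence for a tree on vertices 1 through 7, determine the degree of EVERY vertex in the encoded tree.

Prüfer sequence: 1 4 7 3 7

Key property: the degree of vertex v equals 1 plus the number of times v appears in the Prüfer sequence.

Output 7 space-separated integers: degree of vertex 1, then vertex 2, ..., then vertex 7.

Answer: 2 1 2 2 1 1 3

Derivation:
p_1 = 1: count[1] becomes 1
p_2 = 4: count[4] becomes 1
p_3 = 7: count[7] becomes 1
p_4 = 3: count[3] becomes 1
p_5 = 7: count[7] becomes 2
Degrees (1 + count): deg[1]=1+1=2, deg[2]=1+0=1, deg[3]=1+1=2, deg[4]=1+1=2, deg[5]=1+0=1, deg[6]=1+0=1, deg[7]=1+2=3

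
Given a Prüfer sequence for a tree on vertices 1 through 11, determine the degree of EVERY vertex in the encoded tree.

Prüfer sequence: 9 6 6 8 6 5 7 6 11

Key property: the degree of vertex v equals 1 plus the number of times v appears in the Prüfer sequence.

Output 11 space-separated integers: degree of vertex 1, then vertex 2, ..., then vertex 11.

Answer: 1 1 1 1 2 5 2 2 2 1 2

Derivation:
p_1 = 9: count[9] becomes 1
p_2 = 6: count[6] becomes 1
p_3 = 6: count[6] becomes 2
p_4 = 8: count[8] becomes 1
p_5 = 6: count[6] becomes 3
p_6 = 5: count[5] becomes 1
p_7 = 7: count[7] becomes 1
p_8 = 6: count[6] becomes 4
p_9 = 11: count[11] becomes 1
Degrees (1 + count): deg[1]=1+0=1, deg[2]=1+0=1, deg[3]=1+0=1, deg[4]=1+0=1, deg[5]=1+1=2, deg[6]=1+4=5, deg[7]=1+1=2, deg[8]=1+1=2, deg[9]=1+1=2, deg[10]=1+0=1, deg[11]=1+1=2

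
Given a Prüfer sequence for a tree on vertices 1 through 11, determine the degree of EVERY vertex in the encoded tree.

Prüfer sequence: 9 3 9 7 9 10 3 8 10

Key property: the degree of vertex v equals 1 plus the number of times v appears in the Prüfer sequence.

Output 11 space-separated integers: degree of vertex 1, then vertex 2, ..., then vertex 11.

p_1 = 9: count[9] becomes 1
p_2 = 3: count[3] becomes 1
p_3 = 9: count[9] becomes 2
p_4 = 7: count[7] becomes 1
p_5 = 9: count[9] becomes 3
p_6 = 10: count[10] becomes 1
p_7 = 3: count[3] becomes 2
p_8 = 8: count[8] becomes 1
p_9 = 10: count[10] becomes 2
Degrees (1 + count): deg[1]=1+0=1, deg[2]=1+0=1, deg[3]=1+2=3, deg[4]=1+0=1, deg[5]=1+0=1, deg[6]=1+0=1, deg[7]=1+1=2, deg[8]=1+1=2, deg[9]=1+3=4, deg[10]=1+2=3, deg[11]=1+0=1

Answer: 1 1 3 1 1 1 2 2 4 3 1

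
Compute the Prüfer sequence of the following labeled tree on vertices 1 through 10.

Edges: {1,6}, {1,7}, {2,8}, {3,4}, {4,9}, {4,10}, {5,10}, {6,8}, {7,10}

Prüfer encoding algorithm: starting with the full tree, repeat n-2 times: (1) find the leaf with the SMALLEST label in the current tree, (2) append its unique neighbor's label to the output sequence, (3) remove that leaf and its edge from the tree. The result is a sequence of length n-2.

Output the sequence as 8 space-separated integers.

Step 1: leaves = {2,3,5,9}. Remove smallest leaf 2, emit neighbor 8.
Step 2: leaves = {3,5,8,9}. Remove smallest leaf 3, emit neighbor 4.
Step 3: leaves = {5,8,9}. Remove smallest leaf 5, emit neighbor 10.
Step 4: leaves = {8,9}. Remove smallest leaf 8, emit neighbor 6.
Step 5: leaves = {6,9}. Remove smallest leaf 6, emit neighbor 1.
Step 6: leaves = {1,9}. Remove smallest leaf 1, emit neighbor 7.
Step 7: leaves = {7,9}. Remove smallest leaf 7, emit neighbor 10.
Step 8: leaves = {9,10}. Remove smallest leaf 9, emit neighbor 4.
Done: 2 vertices remain (4, 10). Sequence = [8 4 10 6 1 7 10 4]

Answer: 8 4 10 6 1 7 10 4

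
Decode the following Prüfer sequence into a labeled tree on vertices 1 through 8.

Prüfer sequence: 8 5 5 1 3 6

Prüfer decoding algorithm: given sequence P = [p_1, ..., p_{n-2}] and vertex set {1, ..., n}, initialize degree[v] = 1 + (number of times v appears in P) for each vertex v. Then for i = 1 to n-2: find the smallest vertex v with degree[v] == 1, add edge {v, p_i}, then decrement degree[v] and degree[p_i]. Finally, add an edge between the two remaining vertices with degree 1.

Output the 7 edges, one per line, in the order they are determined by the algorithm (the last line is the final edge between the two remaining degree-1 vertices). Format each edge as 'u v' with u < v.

Answer: 2 8
4 5
5 7
1 5
1 3
3 6
6 8

Derivation:
Initial degrees: {1:2, 2:1, 3:2, 4:1, 5:3, 6:2, 7:1, 8:2}
Step 1: smallest deg-1 vertex = 2, p_1 = 8. Add edge {2,8}. Now deg[2]=0, deg[8]=1.
Step 2: smallest deg-1 vertex = 4, p_2 = 5. Add edge {4,5}. Now deg[4]=0, deg[5]=2.
Step 3: smallest deg-1 vertex = 7, p_3 = 5. Add edge {5,7}. Now deg[7]=0, deg[5]=1.
Step 4: smallest deg-1 vertex = 5, p_4 = 1. Add edge {1,5}. Now deg[5]=0, deg[1]=1.
Step 5: smallest deg-1 vertex = 1, p_5 = 3. Add edge {1,3}. Now deg[1]=0, deg[3]=1.
Step 6: smallest deg-1 vertex = 3, p_6 = 6. Add edge {3,6}. Now deg[3]=0, deg[6]=1.
Final: two remaining deg-1 vertices are 6, 8. Add edge {6,8}.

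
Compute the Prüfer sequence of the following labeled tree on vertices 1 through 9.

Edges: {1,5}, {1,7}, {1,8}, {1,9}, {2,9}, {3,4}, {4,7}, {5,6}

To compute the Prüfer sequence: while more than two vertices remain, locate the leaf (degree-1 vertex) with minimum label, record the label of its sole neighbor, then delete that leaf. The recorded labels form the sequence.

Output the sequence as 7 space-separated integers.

Step 1: leaves = {2,3,6,8}. Remove smallest leaf 2, emit neighbor 9.
Step 2: leaves = {3,6,8,9}. Remove smallest leaf 3, emit neighbor 4.
Step 3: leaves = {4,6,8,9}. Remove smallest leaf 4, emit neighbor 7.
Step 4: leaves = {6,7,8,9}. Remove smallest leaf 6, emit neighbor 5.
Step 5: leaves = {5,7,8,9}. Remove smallest leaf 5, emit neighbor 1.
Step 6: leaves = {7,8,9}. Remove smallest leaf 7, emit neighbor 1.
Step 7: leaves = {8,9}. Remove smallest leaf 8, emit neighbor 1.
Done: 2 vertices remain (1, 9). Sequence = [9 4 7 5 1 1 1]

Answer: 9 4 7 5 1 1 1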